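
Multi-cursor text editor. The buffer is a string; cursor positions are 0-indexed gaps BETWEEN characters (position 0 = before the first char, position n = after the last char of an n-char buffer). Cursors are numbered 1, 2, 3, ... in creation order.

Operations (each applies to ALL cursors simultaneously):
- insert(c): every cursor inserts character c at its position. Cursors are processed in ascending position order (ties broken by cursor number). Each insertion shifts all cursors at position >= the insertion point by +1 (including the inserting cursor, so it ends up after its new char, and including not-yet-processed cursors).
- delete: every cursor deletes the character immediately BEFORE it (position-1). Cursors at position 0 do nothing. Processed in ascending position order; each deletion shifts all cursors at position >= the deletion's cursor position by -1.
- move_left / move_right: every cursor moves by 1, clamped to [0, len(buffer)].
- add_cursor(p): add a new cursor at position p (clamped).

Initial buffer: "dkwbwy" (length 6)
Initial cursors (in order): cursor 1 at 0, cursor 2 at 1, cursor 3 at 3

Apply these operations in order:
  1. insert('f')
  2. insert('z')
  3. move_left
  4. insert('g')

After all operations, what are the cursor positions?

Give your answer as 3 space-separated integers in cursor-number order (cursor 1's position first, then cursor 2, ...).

Answer: 2 6 11

Derivation:
After op 1 (insert('f')): buffer="fdfkwfbwy" (len 9), cursors c1@1 c2@3 c3@6, authorship 1.2..3...
After op 2 (insert('z')): buffer="fzdfzkwfzbwy" (len 12), cursors c1@2 c2@5 c3@9, authorship 11.22..33...
After op 3 (move_left): buffer="fzdfzkwfzbwy" (len 12), cursors c1@1 c2@4 c3@8, authorship 11.22..33...
After op 4 (insert('g')): buffer="fgzdfgzkwfgzbwy" (len 15), cursors c1@2 c2@6 c3@11, authorship 111.222..333...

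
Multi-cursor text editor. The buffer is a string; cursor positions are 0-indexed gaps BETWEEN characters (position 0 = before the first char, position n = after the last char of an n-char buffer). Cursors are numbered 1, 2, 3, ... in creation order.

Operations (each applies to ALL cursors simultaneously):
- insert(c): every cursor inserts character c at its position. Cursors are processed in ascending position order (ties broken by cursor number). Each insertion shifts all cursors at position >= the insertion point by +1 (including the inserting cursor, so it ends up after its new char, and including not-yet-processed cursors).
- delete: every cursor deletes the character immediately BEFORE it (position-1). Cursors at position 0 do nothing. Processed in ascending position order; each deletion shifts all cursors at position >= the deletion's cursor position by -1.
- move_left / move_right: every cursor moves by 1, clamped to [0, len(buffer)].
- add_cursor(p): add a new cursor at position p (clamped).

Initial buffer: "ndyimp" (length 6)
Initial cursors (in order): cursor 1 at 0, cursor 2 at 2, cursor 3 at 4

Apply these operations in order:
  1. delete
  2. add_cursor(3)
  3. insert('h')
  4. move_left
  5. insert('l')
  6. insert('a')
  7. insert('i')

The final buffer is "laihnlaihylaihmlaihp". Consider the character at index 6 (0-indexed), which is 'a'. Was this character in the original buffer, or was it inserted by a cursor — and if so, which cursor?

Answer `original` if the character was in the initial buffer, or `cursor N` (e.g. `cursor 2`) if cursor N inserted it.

Answer: cursor 2

Derivation:
After op 1 (delete): buffer="nymp" (len 4), cursors c1@0 c2@1 c3@2, authorship ....
After op 2 (add_cursor(3)): buffer="nymp" (len 4), cursors c1@0 c2@1 c3@2 c4@3, authorship ....
After op 3 (insert('h')): buffer="hnhyhmhp" (len 8), cursors c1@1 c2@3 c3@5 c4@7, authorship 1.2.3.4.
After op 4 (move_left): buffer="hnhyhmhp" (len 8), cursors c1@0 c2@2 c3@4 c4@6, authorship 1.2.3.4.
After op 5 (insert('l')): buffer="lhnlhylhmlhp" (len 12), cursors c1@1 c2@4 c3@7 c4@10, authorship 11.22.33.44.
After op 6 (insert('a')): buffer="lahnlahylahmlahp" (len 16), cursors c1@2 c2@6 c3@10 c4@14, authorship 111.222.333.444.
After op 7 (insert('i')): buffer="laihnlaihylaihmlaihp" (len 20), cursors c1@3 c2@8 c3@13 c4@18, authorship 1111.2222.3333.4444.
Authorship (.=original, N=cursor N): 1 1 1 1 . 2 2 2 2 . 3 3 3 3 . 4 4 4 4 .
Index 6: author = 2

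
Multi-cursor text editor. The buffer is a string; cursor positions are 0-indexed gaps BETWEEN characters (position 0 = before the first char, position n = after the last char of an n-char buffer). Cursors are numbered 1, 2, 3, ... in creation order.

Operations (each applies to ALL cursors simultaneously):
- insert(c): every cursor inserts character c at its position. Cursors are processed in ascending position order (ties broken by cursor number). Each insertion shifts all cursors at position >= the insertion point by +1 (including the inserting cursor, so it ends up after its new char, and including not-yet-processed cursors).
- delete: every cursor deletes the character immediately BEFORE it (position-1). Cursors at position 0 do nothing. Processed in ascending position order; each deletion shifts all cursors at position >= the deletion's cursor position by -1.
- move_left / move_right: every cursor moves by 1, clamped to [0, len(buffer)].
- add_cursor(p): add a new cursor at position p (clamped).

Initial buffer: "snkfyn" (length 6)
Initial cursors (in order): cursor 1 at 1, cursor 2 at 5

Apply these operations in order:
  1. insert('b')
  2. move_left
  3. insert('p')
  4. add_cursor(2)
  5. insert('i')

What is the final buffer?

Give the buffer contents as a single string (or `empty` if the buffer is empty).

After op 1 (insert('b')): buffer="sbnkfybn" (len 8), cursors c1@2 c2@7, authorship .1....2.
After op 2 (move_left): buffer="sbnkfybn" (len 8), cursors c1@1 c2@6, authorship .1....2.
After op 3 (insert('p')): buffer="spbnkfypbn" (len 10), cursors c1@2 c2@8, authorship .11....22.
After op 4 (add_cursor(2)): buffer="spbnkfypbn" (len 10), cursors c1@2 c3@2 c2@8, authorship .11....22.
After op 5 (insert('i')): buffer="spiibnkfypibn" (len 13), cursors c1@4 c3@4 c2@11, authorship .1131....222.

Answer: spiibnkfypibn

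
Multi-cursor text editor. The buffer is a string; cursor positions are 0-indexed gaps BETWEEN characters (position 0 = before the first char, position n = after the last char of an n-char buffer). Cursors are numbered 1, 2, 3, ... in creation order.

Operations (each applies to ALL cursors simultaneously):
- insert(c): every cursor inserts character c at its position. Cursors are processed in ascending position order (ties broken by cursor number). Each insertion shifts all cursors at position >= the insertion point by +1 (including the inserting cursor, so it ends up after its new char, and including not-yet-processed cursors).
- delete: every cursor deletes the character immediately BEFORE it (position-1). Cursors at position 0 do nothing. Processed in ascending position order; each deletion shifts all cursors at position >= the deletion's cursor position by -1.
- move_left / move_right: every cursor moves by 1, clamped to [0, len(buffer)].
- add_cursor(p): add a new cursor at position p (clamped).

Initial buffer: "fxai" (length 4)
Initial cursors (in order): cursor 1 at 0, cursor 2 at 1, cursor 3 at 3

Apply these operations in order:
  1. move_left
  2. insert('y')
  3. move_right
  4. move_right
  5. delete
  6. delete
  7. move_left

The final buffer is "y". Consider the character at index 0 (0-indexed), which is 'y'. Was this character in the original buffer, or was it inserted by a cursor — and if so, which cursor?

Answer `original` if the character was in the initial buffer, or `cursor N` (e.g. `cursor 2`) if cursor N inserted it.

Answer: cursor 3

Derivation:
After op 1 (move_left): buffer="fxai" (len 4), cursors c1@0 c2@0 c3@2, authorship ....
After op 2 (insert('y')): buffer="yyfxyai" (len 7), cursors c1@2 c2@2 c3@5, authorship 12..3..
After op 3 (move_right): buffer="yyfxyai" (len 7), cursors c1@3 c2@3 c3@6, authorship 12..3..
After op 4 (move_right): buffer="yyfxyai" (len 7), cursors c1@4 c2@4 c3@7, authorship 12..3..
After op 5 (delete): buffer="yyya" (len 4), cursors c1@2 c2@2 c3@4, authorship 123.
After op 6 (delete): buffer="y" (len 1), cursors c1@0 c2@0 c3@1, authorship 3
After op 7 (move_left): buffer="y" (len 1), cursors c1@0 c2@0 c3@0, authorship 3
Authorship (.=original, N=cursor N): 3
Index 0: author = 3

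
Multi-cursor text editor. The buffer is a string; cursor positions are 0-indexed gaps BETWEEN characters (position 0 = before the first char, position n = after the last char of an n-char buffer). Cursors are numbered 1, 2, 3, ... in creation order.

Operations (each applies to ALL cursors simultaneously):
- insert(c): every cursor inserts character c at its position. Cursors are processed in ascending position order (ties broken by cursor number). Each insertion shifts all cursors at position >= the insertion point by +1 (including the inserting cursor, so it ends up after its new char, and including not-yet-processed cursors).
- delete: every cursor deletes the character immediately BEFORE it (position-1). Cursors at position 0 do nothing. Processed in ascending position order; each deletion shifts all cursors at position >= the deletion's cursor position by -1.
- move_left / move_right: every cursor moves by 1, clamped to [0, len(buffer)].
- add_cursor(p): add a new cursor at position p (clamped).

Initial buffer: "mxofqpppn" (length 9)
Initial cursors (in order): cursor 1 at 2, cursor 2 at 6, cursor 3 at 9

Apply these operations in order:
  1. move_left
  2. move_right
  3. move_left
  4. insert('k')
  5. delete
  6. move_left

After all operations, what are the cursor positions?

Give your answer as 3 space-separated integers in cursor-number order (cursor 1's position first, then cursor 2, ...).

After op 1 (move_left): buffer="mxofqpppn" (len 9), cursors c1@1 c2@5 c3@8, authorship .........
After op 2 (move_right): buffer="mxofqpppn" (len 9), cursors c1@2 c2@6 c3@9, authorship .........
After op 3 (move_left): buffer="mxofqpppn" (len 9), cursors c1@1 c2@5 c3@8, authorship .........
After op 4 (insert('k')): buffer="mkxofqkpppkn" (len 12), cursors c1@2 c2@7 c3@11, authorship .1....2...3.
After op 5 (delete): buffer="mxofqpppn" (len 9), cursors c1@1 c2@5 c3@8, authorship .........
After op 6 (move_left): buffer="mxofqpppn" (len 9), cursors c1@0 c2@4 c3@7, authorship .........

Answer: 0 4 7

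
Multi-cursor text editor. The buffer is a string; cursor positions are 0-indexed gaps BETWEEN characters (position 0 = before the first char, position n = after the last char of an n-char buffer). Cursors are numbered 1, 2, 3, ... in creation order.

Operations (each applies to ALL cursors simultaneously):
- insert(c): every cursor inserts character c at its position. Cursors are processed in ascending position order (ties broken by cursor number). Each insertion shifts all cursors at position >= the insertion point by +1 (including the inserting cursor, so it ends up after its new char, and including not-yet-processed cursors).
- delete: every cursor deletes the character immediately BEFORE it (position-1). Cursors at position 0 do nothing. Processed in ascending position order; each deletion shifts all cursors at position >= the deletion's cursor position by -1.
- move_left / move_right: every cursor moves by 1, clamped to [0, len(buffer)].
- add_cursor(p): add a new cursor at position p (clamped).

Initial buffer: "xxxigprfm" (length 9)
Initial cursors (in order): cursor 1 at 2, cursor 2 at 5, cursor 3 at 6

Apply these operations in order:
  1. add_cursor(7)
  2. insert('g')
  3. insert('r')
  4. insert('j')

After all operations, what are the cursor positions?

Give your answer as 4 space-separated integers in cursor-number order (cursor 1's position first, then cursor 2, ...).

Answer: 5 11 15 19

Derivation:
After op 1 (add_cursor(7)): buffer="xxxigprfm" (len 9), cursors c1@2 c2@5 c3@6 c4@7, authorship .........
After op 2 (insert('g')): buffer="xxgxiggpgrgfm" (len 13), cursors c1@3 c2@7 c3@9 c4@11, authorship ..1...2.3.4..
After op 3 (insert('r')): buffer="xxgrxiggrpgrrgrfm" (len 17), cursors c1@4 c2@9 c3@12 c4@15, authorship ..11...22.33.44..
After op 4 (insert('j')): buffer="xxgrjxiggrjpgrjrgrjfm" (len 21), cursors c1@5 c2@11 c3@15 c4@19, authorship ..111...222.333.444..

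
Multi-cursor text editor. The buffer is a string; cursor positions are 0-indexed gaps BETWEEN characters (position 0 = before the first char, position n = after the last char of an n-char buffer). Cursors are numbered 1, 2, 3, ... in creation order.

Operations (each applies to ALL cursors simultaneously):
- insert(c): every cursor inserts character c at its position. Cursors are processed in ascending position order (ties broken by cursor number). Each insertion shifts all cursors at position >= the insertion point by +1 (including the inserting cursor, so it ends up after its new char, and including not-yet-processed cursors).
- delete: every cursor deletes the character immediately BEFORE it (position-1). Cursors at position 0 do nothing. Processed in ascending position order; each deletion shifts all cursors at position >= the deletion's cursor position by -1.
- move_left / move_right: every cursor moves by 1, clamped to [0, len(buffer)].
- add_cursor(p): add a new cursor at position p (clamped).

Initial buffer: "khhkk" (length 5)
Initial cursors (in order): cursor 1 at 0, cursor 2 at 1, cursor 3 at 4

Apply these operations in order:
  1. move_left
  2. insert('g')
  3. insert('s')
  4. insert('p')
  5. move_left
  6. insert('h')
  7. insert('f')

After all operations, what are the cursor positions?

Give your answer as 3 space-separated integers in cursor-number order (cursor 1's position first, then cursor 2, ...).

After op 1 (move_left): buffer="khhkk" (len 5), cursors c1@0 c2@0 c3@3, authorship .....
After op 2 (insert('g')): buffer="ggkhhgkk" (len 8), cursors c1@2 c2@2 c3@6, authorship 12...3..
After op 3 (insert('s')): buffer="ggsskhhgskk" (len 11), cursors c1@4 c2@4 c3@9, authorship 1212...33..
After op 4 (insert('p')): buffer="ggssppkhhgspkk" (len 14), cursors c1@6 c2@6 c3@12, authorship 121212...333..
After op 5 (move_left): buffer="ggssppkhhgspkk" (len 14), cursors c1@5 c2@5 c3@11, authorship 121212...333..
After op 6 (insert('h')): buffer="ggssphhpkhhgshpkk" (len 17), cursors c1@7 c2@7 c3@14, authorship 12121122...3333..
After op 7 (insert('f')): buffer="ggssphhffpkhhgshfpkk" (len 20), cursors c1@9 c2@9 c3@17, authorship 1212112122...33333..

Answer: 9 9 17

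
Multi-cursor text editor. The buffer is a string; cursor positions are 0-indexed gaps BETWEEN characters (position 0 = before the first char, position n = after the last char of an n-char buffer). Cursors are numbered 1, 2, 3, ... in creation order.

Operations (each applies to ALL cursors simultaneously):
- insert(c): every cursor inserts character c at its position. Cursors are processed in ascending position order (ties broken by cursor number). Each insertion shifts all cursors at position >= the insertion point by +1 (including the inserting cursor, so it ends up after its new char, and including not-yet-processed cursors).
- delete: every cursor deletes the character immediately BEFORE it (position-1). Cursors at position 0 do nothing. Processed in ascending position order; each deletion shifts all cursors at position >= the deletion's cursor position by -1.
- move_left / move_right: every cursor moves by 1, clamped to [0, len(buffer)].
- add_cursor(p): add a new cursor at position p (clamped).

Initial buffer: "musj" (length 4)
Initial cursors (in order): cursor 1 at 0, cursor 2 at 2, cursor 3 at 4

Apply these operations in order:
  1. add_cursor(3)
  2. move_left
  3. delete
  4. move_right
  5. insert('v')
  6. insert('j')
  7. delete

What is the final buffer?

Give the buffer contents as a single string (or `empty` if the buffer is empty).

After op 1 (add_cursor(3)): buffer="musj" (len 4), cursors c1@0 c2@2 c4@3 c3@4, authorship ....
After op 2 (move_left): buffer="musj" (len 4), cursors c1@0 c2@1 c4@2 c3@3, authorship ....
After op 3 (delete): buffer="j" (len 1), cursors c1@0 c2@0 c3@0 c4@0, authorship .
After op 4 (move_right): buffer="j" (len 1), cursors c1@1 c2@1 c3@1 c4@1, authorship .
After op 5 (insert('v')): buffer="jvvvv" (len 5), cursors c1@5 c2@5 c3@5 c4@5, authorship .1234
After op 6 (insert('j')): buffer="jvvvvjjjj" (len 9), cursors c1@9 c2@9 c3@9 c4@9, authorship .12341234
After op 7 (delete): buffer="jvvvv" (len 5), cursors c1@5 c2@5 c3@5 c4@5, authorship .1234

Answer: jvvvv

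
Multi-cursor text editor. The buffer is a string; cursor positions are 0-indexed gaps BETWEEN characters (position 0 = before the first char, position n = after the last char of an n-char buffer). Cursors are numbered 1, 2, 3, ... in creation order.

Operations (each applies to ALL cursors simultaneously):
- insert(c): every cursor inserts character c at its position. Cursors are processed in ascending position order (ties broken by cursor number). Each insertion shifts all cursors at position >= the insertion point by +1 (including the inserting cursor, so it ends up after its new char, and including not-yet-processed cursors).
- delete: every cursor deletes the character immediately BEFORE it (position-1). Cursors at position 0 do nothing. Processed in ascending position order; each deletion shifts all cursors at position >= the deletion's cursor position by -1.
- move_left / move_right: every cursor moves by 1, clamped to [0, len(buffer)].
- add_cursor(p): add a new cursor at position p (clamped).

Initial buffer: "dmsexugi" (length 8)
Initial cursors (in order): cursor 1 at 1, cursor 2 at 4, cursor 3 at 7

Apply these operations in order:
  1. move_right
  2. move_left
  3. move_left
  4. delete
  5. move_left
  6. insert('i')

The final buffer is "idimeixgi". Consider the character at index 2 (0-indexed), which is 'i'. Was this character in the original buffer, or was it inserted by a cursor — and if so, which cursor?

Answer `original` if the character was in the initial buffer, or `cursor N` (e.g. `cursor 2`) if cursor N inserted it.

After op 1 (move_right): buffer="dmsexugi" (len 8), cursors c1@2 c2@5 c3@8, authorship ........
After op 2 (move_left): buffer="dmsexugi" (len 8), cursors c1@1 c2@4 c3@7, authorship ........
After op 3 (move_left): buffer="dmsexugi" (len 8), cursors c1@0 c2@3 c3@6, authorship ........
After op 4 (delete): buffer="dmexgi" (len 6), cursors c1@0 c2@2 c3@4, authorship ......
After op 5 (move_left): buffer="dmexgi" (len 6), cursors c1@0 c2@1 c3@3, authorship ......
After op 6 (insert('i')): buffer="idimeixgi" (len 9), cursors c1@1 c2@3 c3@6, authorship 1.2..3...
Authorship (.=original, N=cursor N): 1 . 2 . . 3 . . .
Index 2: author = 2

Answer: cursor 2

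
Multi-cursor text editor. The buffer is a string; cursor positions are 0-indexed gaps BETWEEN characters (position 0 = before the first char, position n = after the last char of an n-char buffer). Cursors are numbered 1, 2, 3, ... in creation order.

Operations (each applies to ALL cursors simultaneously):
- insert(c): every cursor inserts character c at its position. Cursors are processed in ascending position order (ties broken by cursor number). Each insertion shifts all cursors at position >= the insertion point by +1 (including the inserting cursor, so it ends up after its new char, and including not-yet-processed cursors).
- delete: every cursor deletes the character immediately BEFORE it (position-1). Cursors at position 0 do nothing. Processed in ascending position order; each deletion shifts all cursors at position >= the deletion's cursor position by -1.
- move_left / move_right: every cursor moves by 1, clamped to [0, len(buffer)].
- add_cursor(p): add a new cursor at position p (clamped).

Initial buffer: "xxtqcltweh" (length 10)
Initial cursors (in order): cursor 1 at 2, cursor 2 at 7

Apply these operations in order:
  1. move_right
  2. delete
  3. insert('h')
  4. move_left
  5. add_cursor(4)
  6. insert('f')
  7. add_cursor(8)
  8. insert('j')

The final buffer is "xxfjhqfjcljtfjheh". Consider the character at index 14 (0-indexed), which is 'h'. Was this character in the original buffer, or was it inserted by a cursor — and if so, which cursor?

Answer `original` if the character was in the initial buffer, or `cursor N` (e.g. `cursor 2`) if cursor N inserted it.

Answer: cursor 2

Derivation:
After op 1 (move_right): buffer="xxtqcltweh" (len 10), cursors c1@3 c2@8, authorship ..........
After op 2 (delete): buffer="xxqclteh" (len 8), cursors c1@2 c2@6, authorship ........
After op 3 (insert('h')): buffer="xxhqcltheh" (len 10), cursors c1@3 c2@8, authorship ..1....2..
After op 4 (move_left): buffer="xxhqcltheh" (len 10), cursors c1@2 c2@7, authorship ..1....2..
After op 5 (add_cursor(4)): buffer="xxhqcltheh" (len 10), cursors c1@2 c3@4 c2@7, authorship ..1....2..
After op 6 (insert('f')): buffer="xxfhqfcltfheh" (len 13), cursors c1@3 c3@6 c2@10, authorship ..11.3...22..
After op 7 (add_cursor(8)): buffer="xxfhqfcltfheh" (len 13), cursors c1@3 c3@6 c4@8 c2@10, authorship ..11.3...22..
After op 8 (insert('j')): buffer="xxfjhqfjcljtfjheh" (len 17), cursors c1@4 c3@8 c4@11 c2@14, authorship ..111.33..4.222..
Authorship (.=original, N=cursor N): . . 1 1 1 . 3 3 . . 4 . 2 2 2 . .
Index 14: author = 2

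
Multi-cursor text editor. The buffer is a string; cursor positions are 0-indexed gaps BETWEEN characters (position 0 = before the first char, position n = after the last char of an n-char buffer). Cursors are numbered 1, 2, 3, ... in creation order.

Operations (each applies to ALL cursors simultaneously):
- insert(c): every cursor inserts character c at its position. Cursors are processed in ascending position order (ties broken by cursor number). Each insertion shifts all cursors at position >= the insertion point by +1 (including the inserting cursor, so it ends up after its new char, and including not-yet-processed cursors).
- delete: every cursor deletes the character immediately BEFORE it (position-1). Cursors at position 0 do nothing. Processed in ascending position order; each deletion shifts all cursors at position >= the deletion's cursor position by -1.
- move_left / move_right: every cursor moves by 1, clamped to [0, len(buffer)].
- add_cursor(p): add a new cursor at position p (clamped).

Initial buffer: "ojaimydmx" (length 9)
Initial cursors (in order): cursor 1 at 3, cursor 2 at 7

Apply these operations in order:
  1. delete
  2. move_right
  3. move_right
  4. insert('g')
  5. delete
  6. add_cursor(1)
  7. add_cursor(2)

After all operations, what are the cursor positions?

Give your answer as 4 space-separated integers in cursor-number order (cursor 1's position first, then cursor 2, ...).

After op 1 (delete): buffer="ojimymx" (len 7), cursors c1@2 c2@5, authorship .......
After op 2 (move_right): buffer="ojimymx" (len 7), cursors c1@3 c2@6, authorship .......
After op 3 (move_right): buffer="ojimymx" (len 7), cursors c1@4 c2@7, authorship .......
After op 4 (insert('g')): buffer="ojimgymxg" (len 9), cursors c1@5 c2@9, authorship ....1...2
After op 5 (delete): buffer="ojimymx" (len 7), cursors c1@4 c2@7, authorship .......
After op 6 (add_cursor(1)): buffer="ojimymx" (len 7), cursors c3@1 c1@4 c2@7, authorship .......
After op 7 (add_cursor(2)): buffer="ojimymx" (len 7), cursors c3@1 c4@2 c1@4 c2@7, authorship .......

Answer: 4 7 1 2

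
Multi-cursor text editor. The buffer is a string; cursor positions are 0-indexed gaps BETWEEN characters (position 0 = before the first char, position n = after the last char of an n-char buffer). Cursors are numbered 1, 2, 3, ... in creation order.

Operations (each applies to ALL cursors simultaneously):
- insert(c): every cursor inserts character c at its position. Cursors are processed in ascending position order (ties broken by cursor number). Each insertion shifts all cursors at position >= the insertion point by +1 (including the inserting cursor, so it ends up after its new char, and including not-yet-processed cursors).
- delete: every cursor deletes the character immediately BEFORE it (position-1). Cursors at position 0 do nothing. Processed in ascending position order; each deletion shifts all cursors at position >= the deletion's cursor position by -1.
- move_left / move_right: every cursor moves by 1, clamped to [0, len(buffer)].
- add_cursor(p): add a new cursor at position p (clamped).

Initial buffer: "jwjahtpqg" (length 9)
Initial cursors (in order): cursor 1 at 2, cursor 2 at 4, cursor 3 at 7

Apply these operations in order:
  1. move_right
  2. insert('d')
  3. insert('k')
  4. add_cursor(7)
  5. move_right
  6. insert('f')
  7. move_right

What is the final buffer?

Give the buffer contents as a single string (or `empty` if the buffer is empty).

Answer: jwjdkafhdfktfpqdkgf

Derivation:
After op 1 (move_right): buffer="jwjahtpqg" (len 9), cursors c1@3 c2@5 c3@8, authorship .........
After op 2 (insert('d')): buffer="jwjdahdtpqdg" (len 12), cursors c1@4 c2@7 c3@11, authorship ...1..2...3.
After op 3 (insert('k')): buffer="jwjdkahdktpqdkg" (len 15), cursors c1@5 c2@9 c3@14, authorship ...11..22...33.
After op 4 (add_cursor(7)): buffer="jwjdkahdktpqdkg" (len 15), cursors c1@5 c4@7 c2@9 c3@14, authorship ...11..22...33.
After op 5 (move_right): buffer="jwjdkahdktpqdkg" (len 15), cursors c1@6 c4@8 c2@10 c3@15, authorship ...11..22...33.
After op 6 (insert('f')): buffer="jwjdkafhdfktfpqdkgf" (len 19), cursors c1@7 c4@10 c2@13 c3@19, authorship ...11.1.242.2..33.3
After op 7 (move_right): buffer="jwjdkafhdfktfpqdkgf" (len 19), cursors c1@8 c4@11 c2@14 c3@19, authorship ...11.1.242.2..33.3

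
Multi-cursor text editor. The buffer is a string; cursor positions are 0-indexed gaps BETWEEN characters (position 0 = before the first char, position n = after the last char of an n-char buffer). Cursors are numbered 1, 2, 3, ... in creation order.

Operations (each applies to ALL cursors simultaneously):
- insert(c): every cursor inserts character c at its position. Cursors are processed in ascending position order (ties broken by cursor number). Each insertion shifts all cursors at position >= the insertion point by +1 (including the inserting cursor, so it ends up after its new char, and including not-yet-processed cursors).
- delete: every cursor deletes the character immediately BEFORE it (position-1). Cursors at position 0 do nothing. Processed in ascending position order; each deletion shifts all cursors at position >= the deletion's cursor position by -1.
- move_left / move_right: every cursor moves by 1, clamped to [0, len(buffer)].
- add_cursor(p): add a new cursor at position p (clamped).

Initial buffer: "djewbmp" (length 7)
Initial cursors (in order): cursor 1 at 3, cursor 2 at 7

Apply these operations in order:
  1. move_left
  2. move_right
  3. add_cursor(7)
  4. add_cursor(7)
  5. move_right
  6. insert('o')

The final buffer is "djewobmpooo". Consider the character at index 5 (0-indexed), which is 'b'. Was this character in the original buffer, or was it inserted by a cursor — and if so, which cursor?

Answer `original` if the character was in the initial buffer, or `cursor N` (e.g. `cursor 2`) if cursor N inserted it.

Answer: original

Derivation:
After op 1 (move_left): buffer="djewbmp" (len 7), cursors c1@2 c2@6, authorship .......
After op 2 (move_right): buffer="djewbmp" (len 7), cursors c1@3 c2@7, authorship .......
After op 3 (add_cursor(7)): buffer="djewbmp" (len 7), cursors c1@3 c2@7 c3@7, authorship .......
After op 4 (add_cursor(7)): buffer="djewbmp" (len 7), cursors c1@3 c2@7 c3@7 c4@7, authorship .......
After op 5 (move_right): buffer="djewbmp" (len 7), cursors c1@4 c2@7 c3@7 c4@7, authorship .......
After op 6 (insert('o')): buffer="djewobmpooo" (len 11), cursors c1@5 c2@11 c3@11 c4@11, authorship ....1...234
Authorship (.=original, N=cursor N): . . . . 1 . . . 2 3 4
Index 5: author = original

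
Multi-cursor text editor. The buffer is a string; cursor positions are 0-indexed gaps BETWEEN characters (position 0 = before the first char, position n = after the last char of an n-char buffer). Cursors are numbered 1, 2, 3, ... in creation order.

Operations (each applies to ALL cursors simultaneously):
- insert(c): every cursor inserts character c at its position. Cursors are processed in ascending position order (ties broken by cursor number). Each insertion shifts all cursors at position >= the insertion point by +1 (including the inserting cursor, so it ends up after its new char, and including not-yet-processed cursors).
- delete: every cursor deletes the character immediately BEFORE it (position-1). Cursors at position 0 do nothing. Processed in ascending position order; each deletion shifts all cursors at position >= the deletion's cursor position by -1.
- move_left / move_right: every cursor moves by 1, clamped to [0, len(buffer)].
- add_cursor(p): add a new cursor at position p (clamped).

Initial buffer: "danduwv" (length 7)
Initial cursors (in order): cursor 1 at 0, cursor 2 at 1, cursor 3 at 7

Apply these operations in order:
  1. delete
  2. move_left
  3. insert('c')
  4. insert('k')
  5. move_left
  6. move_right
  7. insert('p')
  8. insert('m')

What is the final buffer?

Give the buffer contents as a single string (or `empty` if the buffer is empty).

Answer: cckkppmmanduckpmw

Derivation:
After op 1 (delete): buffer="anduw" (len 5), cursors c1@0 c2@0 c3@5, authorship .....
After op 2 (move_left): buffer="anduw" (len 5), cursors c1@0 c2@0 c3@4, authorship .....
After op 3 (insert('c')): buffer="ccanducw" (len 8), cursors c1@2 c2@2 c3@7, authorship 12....3.
After op 4 (insert('k')): buffer="cckkanduckw" (len 11), cursors c1@4 c2@4 c3@10, authorship 1212....33.
After op 5 (move_left): buffer="cckkanduckw" (len 11), cursors c1@3 c2@3 c3@9, authorship 1212....33.
After op 6 (move_right): buffer="cckkanduckw" (len 11), cursors c1@4 c2@4 c3@10, authorship 1212....33.
After op 7 (insert('p')): buffer="cckkppanduckpw" (len 14), cursors c1@6 c2@6 c3@13, authorship 121212....333.
After op 8 (insert('m')): buffer="cckkppmmanduckpmw" (len 17), cursors c1@8 c2@8 c3@16, authorship 12121212....3333.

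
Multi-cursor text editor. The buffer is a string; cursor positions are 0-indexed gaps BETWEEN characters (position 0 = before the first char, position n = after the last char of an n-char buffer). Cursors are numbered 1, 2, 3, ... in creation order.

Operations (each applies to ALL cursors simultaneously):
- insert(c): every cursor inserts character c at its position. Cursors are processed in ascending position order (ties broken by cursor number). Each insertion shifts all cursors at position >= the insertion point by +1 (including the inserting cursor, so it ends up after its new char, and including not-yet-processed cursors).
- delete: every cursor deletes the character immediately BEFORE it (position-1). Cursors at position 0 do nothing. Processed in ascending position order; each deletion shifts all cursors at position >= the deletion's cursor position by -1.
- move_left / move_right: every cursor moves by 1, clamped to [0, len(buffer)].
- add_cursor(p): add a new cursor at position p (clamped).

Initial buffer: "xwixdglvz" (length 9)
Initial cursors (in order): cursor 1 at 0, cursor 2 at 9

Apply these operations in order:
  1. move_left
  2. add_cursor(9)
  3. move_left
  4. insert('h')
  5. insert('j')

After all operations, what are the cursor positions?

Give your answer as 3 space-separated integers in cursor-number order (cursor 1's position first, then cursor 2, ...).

Answer: 2 11 14

Derivation:
After op 1 (move_left): buffer="xwixdglvz" (len 9), cursors c1@0 c2@8, authorship .........
After op 2 (add_cursor(9)): buffer="xwixdglvz" (len 9), cursors c1@0 c2@8 c3@9, authorship .........
After op 3 (move_left): buffer="xwixdglvz" (len 9), cursors c1@0 c2@7 c3@8, authorship .........
After op 4 (insert('h')): buffer="hxwixdglhvhz" (len 12), cursors c1@1 c2@9 c3@11, authorship 1.......2.3.
After op 5 (insert('j')): buffer="hjxwixdglhjvhjz" (len 15), cursors c1@2 c2@11 c3@14, authorship 11.......22.33.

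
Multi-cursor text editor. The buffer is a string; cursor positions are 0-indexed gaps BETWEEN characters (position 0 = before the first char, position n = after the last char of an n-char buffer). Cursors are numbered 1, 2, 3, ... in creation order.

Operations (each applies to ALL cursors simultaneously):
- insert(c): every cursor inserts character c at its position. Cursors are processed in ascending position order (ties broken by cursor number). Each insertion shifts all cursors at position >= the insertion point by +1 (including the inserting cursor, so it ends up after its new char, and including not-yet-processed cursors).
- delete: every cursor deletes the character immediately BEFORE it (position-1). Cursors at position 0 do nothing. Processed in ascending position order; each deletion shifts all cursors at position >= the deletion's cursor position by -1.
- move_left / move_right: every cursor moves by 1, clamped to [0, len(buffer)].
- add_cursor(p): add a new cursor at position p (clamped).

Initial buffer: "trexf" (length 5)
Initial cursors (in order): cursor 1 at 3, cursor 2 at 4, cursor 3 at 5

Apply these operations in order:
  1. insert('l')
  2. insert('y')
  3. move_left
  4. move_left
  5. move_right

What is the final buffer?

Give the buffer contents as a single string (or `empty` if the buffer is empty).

After op 1 (insert('l')): buffer="trelxlfl" (len 8), cursors c1@4 c2@6 c3@8, authorship ...1.2.3
After op 2 (insert('y')): buffer="trelyxlyfly" (len 11), cursors c1@5 c2@8 c3@11, authorship ...11.22.33
After op 3 (move_left): buffer="trelyxlyfly" (len 11), cursors c1@4 c2@7 c3@10, authorship ...11.22.33
After op 4 (move_left): buffer="trelyxlyfly" (len 11), cursors c1@3 c2@6 c3@9, authorship ...11.22.33
After op 5 (move_right): buffer="trelyxlyfly" (len 11), cursors c1@4 c2@7 c3@10, authorship ...11.22.33

Answer: trelyxlyfly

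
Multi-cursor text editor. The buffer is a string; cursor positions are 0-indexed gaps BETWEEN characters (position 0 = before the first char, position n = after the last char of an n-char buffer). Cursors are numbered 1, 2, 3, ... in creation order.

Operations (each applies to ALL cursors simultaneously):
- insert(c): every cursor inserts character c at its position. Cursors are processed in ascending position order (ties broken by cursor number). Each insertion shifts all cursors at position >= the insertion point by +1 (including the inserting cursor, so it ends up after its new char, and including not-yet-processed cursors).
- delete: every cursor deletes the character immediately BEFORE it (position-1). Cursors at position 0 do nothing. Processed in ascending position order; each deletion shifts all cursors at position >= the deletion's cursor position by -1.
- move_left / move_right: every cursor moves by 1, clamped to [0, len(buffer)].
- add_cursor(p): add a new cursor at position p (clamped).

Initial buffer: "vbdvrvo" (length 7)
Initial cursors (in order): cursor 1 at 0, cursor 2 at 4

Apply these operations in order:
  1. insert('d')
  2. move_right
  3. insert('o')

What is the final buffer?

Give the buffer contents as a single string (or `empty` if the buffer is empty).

After op 1 (insert('d')): buffer="dvbdvdrvo" (len 9), cursors c1@1 c2@6, authorship 1....2...
After op 2 (move_right): buffer="dvbdvdrvo" (len 9), cursors c1@2 c2@7, authorship 1....2...
After op 3 (insert('o')): buffer="dvobdvdrovo" (len 11), cursors c1@3 c2@9, authorship 1.1...2.2..

Answer: dvobdvdrovo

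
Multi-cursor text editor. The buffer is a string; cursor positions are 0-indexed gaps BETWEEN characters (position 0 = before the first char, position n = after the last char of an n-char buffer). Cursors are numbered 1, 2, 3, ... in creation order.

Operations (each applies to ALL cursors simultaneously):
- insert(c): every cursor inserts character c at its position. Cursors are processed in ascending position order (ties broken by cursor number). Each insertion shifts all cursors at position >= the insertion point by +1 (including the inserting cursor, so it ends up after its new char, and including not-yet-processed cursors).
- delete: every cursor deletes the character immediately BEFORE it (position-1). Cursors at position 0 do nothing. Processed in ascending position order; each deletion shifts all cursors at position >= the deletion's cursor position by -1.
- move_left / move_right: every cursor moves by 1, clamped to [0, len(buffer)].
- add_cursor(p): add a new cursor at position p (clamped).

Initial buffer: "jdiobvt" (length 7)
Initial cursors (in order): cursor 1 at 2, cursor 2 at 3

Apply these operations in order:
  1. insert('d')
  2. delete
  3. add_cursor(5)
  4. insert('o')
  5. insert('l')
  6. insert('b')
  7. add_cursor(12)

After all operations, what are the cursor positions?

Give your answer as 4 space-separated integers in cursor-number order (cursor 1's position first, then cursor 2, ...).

Answer: 5 9 14 12

Derivation:
After op 1 (insert('d')): buffer="jddidobvt" (len 9), cursors c1@3 c2@5, authorship ..1.2....
After op 2 (delete): buffer="jdiobvt" (len 7), cursors c1@2 c2@3, authorship .......
After op 3 (add_cursor(5)): buffer="jdiobvt" (len 7), cursors c1@2 c2@3 c3@5, authorship .......
After op 4 (insert('o')): buffer="jdoioobovt" (len 10), cursors c1@3 c2@5 c3@8, authorship ..1.2..3..
After op 5 (insert('l')): buffer="jdoliolobolvt" (len 13), cursors c1@4 c2@7 c3@11, authorship ..11.22..33..
After op 6 (insert('b')): buffer="jdolbiolbobolbvt" (len 16), cursors c1@5 c2@9 c3@14, authorship ..111.222..333..
After op 7 (add_cursor(12)): buffer="jdolbiolbobolbvt" (len 16), cursors c1@5 c2@9 c4@12 c3@14, authorship ..111.222..333..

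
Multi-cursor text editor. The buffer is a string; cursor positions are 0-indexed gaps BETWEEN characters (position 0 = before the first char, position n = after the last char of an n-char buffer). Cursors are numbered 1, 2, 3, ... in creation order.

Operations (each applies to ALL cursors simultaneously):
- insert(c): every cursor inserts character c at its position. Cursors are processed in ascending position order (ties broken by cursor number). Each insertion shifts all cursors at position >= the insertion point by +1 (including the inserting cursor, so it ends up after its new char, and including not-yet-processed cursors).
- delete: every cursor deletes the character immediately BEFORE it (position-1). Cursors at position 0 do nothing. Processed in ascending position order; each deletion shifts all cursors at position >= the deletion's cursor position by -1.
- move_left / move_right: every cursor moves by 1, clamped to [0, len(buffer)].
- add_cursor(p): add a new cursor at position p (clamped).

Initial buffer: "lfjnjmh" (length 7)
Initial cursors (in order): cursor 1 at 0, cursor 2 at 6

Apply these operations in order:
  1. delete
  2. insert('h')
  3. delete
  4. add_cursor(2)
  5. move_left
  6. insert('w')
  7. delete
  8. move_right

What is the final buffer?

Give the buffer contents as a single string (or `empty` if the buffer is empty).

Answer: lfjnjh

Derivation:
After op 1 (delete): buffer="lfjnjh" (len 6), cursors c1@0 c2@5, authorship ......
After op 2 (insert('h')): buffer="hlfjnjhh" (len 8), cursors c1@1 c2@7, authorship 1.....2.
After op 3 (delete): buffer="lfjnjh" (len 6), cursors c1@0 c2@5, authorship ......
After op 4 (add_cursor(2)): buffer="lfjnjh" (len 6), cursors c1@0 c3@2 c2@5, authorship ......
After op 5 (move_left): buffer="lfjnjh" (len 6), cursors c1@0 c3@1 c2@4, authorship ......
After op 6 (insert('w')): buffer="wlwfjnwjh" (len 9), cursors c1@1 c3@3 c2@7, authorship 1.3...2..
After op 7 (delete): buffer="lfjnjh" (len 6), cursors c1@0 c3@1 c2@4, authorship ......
After op 8 (move_right): buffer="lfjnjh" (len 6), cursors c1@1 c3@2 c2@5, authorship ......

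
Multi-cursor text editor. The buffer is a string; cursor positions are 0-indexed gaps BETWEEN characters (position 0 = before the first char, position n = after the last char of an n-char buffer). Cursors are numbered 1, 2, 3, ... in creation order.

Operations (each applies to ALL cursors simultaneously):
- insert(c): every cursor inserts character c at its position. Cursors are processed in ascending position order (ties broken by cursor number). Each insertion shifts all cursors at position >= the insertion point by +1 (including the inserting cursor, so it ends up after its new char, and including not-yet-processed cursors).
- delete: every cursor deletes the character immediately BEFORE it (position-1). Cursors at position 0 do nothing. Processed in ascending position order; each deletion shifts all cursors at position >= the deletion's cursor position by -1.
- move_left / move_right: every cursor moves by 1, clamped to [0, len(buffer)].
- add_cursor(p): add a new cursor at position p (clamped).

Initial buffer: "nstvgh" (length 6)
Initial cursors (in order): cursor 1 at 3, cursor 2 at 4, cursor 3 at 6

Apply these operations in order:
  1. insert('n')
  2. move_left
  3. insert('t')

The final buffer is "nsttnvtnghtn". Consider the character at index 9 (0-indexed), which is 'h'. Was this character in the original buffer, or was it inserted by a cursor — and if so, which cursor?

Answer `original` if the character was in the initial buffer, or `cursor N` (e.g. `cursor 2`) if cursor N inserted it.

After op 1 (insert('n')): buffer="nstnvnghn" (len 9), cursors c1@4 c2@6 c3@9, authorship ...1.2..3
After op 2 (move_left): buffer="nstnvnghn" (len 9), cursors c1@3 c2@5 c3@8, authorship ...1.2..3
After op 3 (insert('t')): buffer="nsttnvtnghtn" (len 12), cursors c1@4 c2@7 c3@11, authorship ...11.22..33
Authorship (.=original, N=cursor N): . . . 1 1 . 2 2 . . 3 3
Index 9: author = original

Answer: original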